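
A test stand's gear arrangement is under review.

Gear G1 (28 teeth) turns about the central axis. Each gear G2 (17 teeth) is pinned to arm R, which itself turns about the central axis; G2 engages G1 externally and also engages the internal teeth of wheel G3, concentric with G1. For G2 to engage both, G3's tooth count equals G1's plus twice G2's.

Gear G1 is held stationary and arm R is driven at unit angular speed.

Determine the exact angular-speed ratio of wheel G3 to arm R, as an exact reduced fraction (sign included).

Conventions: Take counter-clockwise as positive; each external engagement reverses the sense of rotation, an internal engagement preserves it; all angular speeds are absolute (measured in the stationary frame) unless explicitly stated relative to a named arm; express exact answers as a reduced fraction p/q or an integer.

planetary set (28T centre, 17T on arm, 62T internal) — Willis relation
ring teeth: 28 + 2·17 = 62
28(ω_sun−ω_arm) = −62(ω_ring−ω_arm),  ω_sun = 0, ω_arm = 1
ω_ring = 1 − (28/62)(0−1) = 45/31
ω_out/ω_in = 45/31

45/31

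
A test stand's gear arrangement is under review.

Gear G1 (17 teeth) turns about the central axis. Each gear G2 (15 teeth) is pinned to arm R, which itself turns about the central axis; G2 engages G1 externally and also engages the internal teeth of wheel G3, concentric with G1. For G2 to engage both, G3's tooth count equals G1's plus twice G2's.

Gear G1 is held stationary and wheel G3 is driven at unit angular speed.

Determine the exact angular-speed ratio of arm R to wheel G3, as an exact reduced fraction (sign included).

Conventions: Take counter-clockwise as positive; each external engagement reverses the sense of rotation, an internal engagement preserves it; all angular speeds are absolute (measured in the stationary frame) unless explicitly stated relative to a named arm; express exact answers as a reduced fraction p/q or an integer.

recognized (axles ride arm R): planetary set, 17/15/47 teeth
ring teeth: 17 + 2·15 = 47
17(ω_sun−ω_arm) = −47(ω_ring−ω_arm),  ω_sun = 0, ω_ring = 1
17(0−ω_arm) = −47(1−ω_arm)  ⇒  64·ω_arm = 47  ⇒  ω_arm = 47/64
ω_out/ω_in = 47/64

47/64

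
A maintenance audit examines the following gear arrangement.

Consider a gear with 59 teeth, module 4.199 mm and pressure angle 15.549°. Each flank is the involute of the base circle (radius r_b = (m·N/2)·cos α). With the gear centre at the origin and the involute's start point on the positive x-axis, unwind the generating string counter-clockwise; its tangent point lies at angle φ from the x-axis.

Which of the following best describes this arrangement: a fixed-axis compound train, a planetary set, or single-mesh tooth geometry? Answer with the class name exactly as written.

class = single-mesh tooth geometry [base-circle involute, m = 4.199, 59T]
classification: single-mesh tooth geometry

single-mesh tooth geometry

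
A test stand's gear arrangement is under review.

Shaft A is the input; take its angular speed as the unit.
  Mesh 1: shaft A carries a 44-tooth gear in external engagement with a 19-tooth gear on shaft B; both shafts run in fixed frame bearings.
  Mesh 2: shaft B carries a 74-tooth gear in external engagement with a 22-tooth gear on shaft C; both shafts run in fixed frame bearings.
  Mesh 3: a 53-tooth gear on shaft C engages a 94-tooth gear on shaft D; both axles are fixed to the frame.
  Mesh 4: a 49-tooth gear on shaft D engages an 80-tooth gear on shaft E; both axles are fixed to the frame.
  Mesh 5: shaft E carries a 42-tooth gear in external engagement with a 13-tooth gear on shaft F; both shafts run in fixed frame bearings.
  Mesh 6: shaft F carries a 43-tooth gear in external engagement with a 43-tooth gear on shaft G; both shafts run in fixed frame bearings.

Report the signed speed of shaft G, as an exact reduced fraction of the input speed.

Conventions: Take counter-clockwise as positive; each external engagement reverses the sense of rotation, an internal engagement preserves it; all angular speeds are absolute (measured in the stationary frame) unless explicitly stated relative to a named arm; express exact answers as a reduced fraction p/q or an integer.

2017869/232180

6-mesh fixed-axis compound train (all bearings frame-fixed)
mesh 1 [44T→19T]: |ω|/ω_in = 1×44/19 = 44/19, sense flips to −
mesh 2 [74T→22T]: |ω|/ω_in = (44/19)×74/22 = 148/19, sense flips to +
mesh 3 [53T→94T]: |ω|/ω_in = (148/19)×53/94 = 3922/893, sense flips to −
mesh 4 [49T→80T]: |ω|/ω_in = (3922/893)×49/80 = 96089/35720, sense flips to +
mesh 5 [42T→13T]: |ω|/ω_in = (96089/35720)×42/13 = 2017869/232180, sense flips to −
mesh 6 [43T→43T]: |ω|/ω_in = (2017869/232180)×43/43 = 2017869/232180, sense flips to +
signed output speed (× input speed) = 2017869/232180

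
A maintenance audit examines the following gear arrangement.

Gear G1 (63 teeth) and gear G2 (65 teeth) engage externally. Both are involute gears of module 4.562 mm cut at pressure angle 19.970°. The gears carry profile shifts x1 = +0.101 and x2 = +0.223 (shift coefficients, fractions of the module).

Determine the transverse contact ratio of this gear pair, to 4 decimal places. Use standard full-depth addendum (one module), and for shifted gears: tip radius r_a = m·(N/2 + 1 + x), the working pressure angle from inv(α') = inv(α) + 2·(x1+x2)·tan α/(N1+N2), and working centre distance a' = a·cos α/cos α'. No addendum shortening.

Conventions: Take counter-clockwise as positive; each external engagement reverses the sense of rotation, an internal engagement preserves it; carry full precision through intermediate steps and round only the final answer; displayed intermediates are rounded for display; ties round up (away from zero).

1.7499

single-mesh involute tooth geometry (63T engaging 65T at module 4.562)
base radii: r_b1 = 135.062365, r_b2 = 139.350059
tip radii: r_a1 = 148.725762, r_a2 = 153.844326
inv(α') = inv(19.970°) + 2·(+0.101+0.223)·tan α/(63+65) = 0.01667473  ⇒  α' = 20.73580°
a' = a·cos α / cos α' = 291.9680·cos 19.970°/cos 20.73580° = 293.419238
action lengths: √(r_a1²−r_b1²) = 62.269655, √(r_a2²−r_b2²) = 65.189246
base pitch p_b = π·m·cos α = 13.470188
CR = (62.269655 + 65.189246 − 293.419238·sin 20.73580°)/13.470188 = 1.749873
contact ratio ≈ 1.7499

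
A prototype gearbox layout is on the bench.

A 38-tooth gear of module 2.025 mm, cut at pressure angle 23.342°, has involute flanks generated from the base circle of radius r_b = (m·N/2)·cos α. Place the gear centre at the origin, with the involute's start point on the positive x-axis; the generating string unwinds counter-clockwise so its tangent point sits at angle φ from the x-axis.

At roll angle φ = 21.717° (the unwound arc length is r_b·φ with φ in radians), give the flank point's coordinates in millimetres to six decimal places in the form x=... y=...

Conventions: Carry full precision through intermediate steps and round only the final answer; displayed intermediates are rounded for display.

x=37.773222 y=0.632053

topology: single-mesh involute geometry — m = 2.025, N = 38
pitch radius r_p = m·N/2 = 2.025·38/2 = 38.475000
base radius r_b = r_p·cos α = 38.475000·cos 23.342° = 35.326059
roll angle φ = 21.717° = 0.37903315 rad
x = r_b·(cos φ + φ·sin φ) = 37.773222
y = r_b·(sin φ − φ·cos φ) = 0.632053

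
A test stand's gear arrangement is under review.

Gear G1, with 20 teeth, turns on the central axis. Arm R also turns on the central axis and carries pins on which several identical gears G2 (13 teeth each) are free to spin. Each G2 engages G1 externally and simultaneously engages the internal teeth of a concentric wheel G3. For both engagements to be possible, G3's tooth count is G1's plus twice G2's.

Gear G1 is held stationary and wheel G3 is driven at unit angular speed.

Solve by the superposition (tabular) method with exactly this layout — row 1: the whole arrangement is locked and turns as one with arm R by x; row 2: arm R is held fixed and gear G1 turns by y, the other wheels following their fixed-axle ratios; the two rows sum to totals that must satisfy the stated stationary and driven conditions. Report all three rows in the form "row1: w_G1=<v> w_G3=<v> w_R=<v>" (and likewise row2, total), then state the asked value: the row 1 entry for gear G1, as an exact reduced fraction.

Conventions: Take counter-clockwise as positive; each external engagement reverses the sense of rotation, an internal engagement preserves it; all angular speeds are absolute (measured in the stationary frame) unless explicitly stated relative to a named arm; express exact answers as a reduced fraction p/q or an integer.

row1: w_G1=23/33 w_G3=23/33 w_R=23/33
row2: w_G1=-23/33 w_G3=10/33 w_R=0
total: w_G1=0 w_G3=1 w_R=23/33
asked value: 23/33

planetary set (20T centre, 13T on arm, 46T internal) — Willis relation
superposition row 1 [locked train]: every member turns x
row 2: sun turns y, ring = −(20/46)·y, arm 0
boundary: total ω_sun = x + y = 0 and total ω_ring = x − (20/46)·y = 1  ⇒  y = -23/33, x = 23/33
row 2 ring = −(20/46)·(-23/33) = 10/33
totals (row 1 + row 2): sun 23/33 + (-23/33) = 0, ring 23/33 + 10/33 = 1, arm 23/33 + 0 = 23/33
asked cell (row1, sun) = 23/33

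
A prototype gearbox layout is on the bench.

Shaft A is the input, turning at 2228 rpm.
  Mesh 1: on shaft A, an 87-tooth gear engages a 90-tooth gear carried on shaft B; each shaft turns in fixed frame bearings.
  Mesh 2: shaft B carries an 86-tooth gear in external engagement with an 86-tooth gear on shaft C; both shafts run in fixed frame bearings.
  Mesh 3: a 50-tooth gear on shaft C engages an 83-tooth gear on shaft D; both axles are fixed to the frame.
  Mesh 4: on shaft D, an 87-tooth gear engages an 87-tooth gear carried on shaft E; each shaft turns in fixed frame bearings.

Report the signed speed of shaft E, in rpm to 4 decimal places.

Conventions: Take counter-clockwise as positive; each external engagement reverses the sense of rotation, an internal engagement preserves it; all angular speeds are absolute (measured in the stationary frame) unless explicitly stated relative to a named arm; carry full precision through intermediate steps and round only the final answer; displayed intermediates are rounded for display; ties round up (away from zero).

+1297.4297 rpm

class = fixed-axis compound train [4 meshes; 4 ratios multiply, 4 sense flips]
mesh 1 [87T→90T]: ω = 2228.0000×87/90 = 2153.7333 rpm, sense flips to −
mesh 2 [86T→86T]: ω = 2153.7333×86/86 = 2153.7333 rpm, sense flips to +
mesh 3 [50T→83T]: ω = 2153.7333×50/83 = 1297.4297 rpm, sense flips to −
mesh 4 [87T→87T]: ω = 1297.4297×87/87 = 1297.4297 rpm, sense flips to +
signed output speed = +1297.4297 rpm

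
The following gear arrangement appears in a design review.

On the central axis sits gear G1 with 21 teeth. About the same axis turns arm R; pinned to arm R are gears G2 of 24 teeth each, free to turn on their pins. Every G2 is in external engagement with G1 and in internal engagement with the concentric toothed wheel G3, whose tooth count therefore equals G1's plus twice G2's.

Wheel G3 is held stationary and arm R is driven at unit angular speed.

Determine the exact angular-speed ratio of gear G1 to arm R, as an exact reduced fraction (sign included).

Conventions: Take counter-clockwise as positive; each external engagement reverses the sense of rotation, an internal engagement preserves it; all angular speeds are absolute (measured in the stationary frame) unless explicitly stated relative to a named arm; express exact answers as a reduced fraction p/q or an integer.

30/7

planetary set (21T centre, 24T on arm, 69T internal) — Willis relation
ring teeth: 21 + 2·24 = 69
21(ω_sun−ω_arm) = −69(ω_ring−ω_arm),  ω_ring = 0, ω_arm = 1
ω_sun = 1 − (69/21)(0−1) = 30/7
ω_out/ω_in = 30/7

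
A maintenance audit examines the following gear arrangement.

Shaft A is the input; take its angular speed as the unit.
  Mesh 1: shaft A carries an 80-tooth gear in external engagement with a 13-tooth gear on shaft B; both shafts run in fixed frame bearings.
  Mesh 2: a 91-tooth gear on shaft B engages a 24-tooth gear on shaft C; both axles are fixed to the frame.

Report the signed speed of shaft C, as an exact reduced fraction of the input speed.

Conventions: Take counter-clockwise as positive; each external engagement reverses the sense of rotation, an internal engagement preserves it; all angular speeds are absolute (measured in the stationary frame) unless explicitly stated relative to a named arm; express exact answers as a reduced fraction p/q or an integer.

2-mesh fixed-axis compound train (all bearings frame-fixed)
mesh 1 [80T→13T]: |ω|/ω_in = 1×80/13 = 80/13, sense flips to −
mesh 2 [91T→24T]: |ω|/ω_in = (80/13)×91/24 = 70/3, sense flips to +
signed output speed (× input speed) = 70/3

70/3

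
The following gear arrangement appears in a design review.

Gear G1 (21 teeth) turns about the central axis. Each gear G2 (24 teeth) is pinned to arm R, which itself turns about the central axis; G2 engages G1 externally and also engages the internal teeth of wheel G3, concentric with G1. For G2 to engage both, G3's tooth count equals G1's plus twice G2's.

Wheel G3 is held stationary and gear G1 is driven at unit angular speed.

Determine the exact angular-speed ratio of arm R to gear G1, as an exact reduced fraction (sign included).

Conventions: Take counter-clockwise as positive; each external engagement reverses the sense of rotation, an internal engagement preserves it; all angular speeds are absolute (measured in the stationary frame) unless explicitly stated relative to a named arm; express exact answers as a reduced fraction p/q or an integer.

7/30

recognized (axles ride arm R): planetary set, 21/24/69 teeth
ring teeth: 21 + 2·24 = 69
21(ω_sun−ω_arm) = −69(ω_ring−ω_arm),  ω_ring = 0, ω_sun = 1
21(1−ω_arm) = −69(0−ω_arm)  ⇒  90·ω_arm = 21  ⇒  ω_arm = 7/30
ω_out/ω_in = 7/30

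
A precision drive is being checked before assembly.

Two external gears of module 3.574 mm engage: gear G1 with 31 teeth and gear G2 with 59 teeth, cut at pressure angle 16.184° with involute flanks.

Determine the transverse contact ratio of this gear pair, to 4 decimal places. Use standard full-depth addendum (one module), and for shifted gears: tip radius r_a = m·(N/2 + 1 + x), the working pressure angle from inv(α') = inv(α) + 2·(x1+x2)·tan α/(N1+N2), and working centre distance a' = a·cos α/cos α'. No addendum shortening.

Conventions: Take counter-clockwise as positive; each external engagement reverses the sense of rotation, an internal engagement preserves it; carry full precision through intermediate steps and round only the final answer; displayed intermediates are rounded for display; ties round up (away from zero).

topology: single-mesh involute geometry — m = 3.574, 31T/59T pair
base radii: r_b1 = 53.201703, r_b2 = 101.254854
tip radii: r_a1 = 58.971000, r_a2 = 109.007000
no profile shift: α' = α, a' = a
action lengths: √(r_a1²−r_b1²) = 25.439293, √(r_a2²−r_b2²) = 40.373017
base pitch p_b = π·m·cos α = 10.783102
CR = (25.439293 + 40.373017 − 160.830000·sin 16.18400°)/10.783102 = 1.946128
contact ratio ≈ 1.9461

1.9461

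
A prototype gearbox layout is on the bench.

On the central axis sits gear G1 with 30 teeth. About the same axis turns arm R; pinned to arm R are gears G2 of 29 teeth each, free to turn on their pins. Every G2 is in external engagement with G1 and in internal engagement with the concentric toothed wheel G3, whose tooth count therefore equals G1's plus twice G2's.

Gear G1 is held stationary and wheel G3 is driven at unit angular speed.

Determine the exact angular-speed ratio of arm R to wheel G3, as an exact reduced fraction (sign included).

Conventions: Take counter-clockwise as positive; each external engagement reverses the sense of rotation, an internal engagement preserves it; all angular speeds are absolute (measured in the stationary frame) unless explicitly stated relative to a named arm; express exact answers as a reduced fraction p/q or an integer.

planetary set (30T centre, 29T on arm, 88T internal) — Willis relation
ring teeth: 30 + 2·29 = 88
30(ω_sun−ω_arm) = −88(ω_ring−ω_arm),  ω_sun = 0, ω_ring = 1
30(0−ω_arm) = −88(1−ω_arm)  ⇒  118·ω_arm = 88  ⇒  ω_arm = 44/59
ω_out/ω_in = 44/59

44/59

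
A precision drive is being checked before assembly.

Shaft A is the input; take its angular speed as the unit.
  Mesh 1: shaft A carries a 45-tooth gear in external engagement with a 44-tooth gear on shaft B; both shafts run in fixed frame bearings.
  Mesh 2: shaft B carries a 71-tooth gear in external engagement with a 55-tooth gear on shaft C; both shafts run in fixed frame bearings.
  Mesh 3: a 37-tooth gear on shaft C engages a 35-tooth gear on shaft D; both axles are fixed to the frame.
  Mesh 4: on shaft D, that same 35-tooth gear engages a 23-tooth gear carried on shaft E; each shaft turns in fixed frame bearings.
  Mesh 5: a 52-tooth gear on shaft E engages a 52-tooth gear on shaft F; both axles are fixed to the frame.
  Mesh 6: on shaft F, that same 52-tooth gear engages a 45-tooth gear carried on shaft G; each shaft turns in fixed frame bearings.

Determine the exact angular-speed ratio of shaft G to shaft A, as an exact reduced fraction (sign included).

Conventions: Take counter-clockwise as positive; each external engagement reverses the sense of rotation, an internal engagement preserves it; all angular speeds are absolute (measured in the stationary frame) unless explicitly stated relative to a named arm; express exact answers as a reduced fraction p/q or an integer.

34151/13915

class = fixed-axis compound train [6 meshes; 6 ratios multiply, 6 sense flips]
mesh 1 [45T→44T]: running ratio 45/44, sense −
mesh 2 [71T→55T]: running ratio 639/484, sense +
mesh 3 [37T→35T]: running ratio 23643/16940, sense −
mesh 4 [35T→23T]: running ratio 23643/11132, sense +
mesh 5 [52T→52T]: running ratio 23643/11132, sense −
mesh 6 [52T→45T]: running ratio 34151/13915, sense +
ω_out/ω_in = 34151/13915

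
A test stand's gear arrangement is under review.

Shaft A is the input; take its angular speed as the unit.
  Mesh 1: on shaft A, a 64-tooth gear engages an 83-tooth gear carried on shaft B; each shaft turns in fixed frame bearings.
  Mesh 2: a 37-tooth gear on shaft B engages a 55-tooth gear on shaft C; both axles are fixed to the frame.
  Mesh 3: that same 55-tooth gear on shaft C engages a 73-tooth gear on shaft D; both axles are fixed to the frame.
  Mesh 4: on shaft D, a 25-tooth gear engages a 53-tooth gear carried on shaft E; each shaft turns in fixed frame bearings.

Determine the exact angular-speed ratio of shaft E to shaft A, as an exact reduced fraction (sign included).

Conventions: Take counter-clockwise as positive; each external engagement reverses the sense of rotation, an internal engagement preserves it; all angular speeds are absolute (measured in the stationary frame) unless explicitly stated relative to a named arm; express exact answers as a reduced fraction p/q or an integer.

59200/321127

class = fixed-axis compound train [4 meshes; 4 ratios multiply, 4 sense flips]
mesh 1 [64T→83T]: running ratio 64/83, sense −
mesh 2 [37T→55T]: running ratio 2368/4565, sense +
mesh 3 [55T→73T]: running ratio 2368/6059, sense −
mesh 4 [25T→53T]: running ratio 59200/321127, sense +
ω_out/ω_in = 59200/321127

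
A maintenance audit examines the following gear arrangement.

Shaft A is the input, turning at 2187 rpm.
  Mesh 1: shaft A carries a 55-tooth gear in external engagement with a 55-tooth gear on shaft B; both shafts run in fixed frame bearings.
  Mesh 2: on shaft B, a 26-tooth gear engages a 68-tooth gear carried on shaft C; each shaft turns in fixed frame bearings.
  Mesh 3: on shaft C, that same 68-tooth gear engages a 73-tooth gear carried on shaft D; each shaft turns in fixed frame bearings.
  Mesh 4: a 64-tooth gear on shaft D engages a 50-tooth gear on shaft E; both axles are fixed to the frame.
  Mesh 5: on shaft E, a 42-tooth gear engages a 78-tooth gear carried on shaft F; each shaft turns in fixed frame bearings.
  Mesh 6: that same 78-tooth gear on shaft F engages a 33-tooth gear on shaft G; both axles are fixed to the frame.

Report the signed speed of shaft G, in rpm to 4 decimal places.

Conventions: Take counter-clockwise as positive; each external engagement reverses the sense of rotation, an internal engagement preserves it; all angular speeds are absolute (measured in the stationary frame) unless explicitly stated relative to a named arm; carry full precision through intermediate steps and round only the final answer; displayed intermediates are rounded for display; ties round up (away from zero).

recognized (7 fixed axles, 6 meshes): fixed-axis compound train
mesh 1 [55T→55T]: ω = 2187.0000×55/55 = 2187.0000 rpm, sense flips to −
mesh 2 [26T→68T]: ω = 2187.0000×26/68 = 836.2059 rpm, sense flips to +
mesh 3 [68T→73T]: ω = 836.2059×68/73 = 778.9315 rpm, sense flips to −
mesh 4 [64T→50T]: ω = 778.9315×64/50 = 997.0323 rpm, sense flips to +
mesh 5 [42T→78T]: ω = 997.0323×42/78 = 536.8636 rpm, sense flips to −
mesh 6 [78T→33T]: ω = 536.8636×78/33 = 1268.9502 rpm, sense flips to +
signed output speed = +1268.9502 rpm

+1268.9502 rpm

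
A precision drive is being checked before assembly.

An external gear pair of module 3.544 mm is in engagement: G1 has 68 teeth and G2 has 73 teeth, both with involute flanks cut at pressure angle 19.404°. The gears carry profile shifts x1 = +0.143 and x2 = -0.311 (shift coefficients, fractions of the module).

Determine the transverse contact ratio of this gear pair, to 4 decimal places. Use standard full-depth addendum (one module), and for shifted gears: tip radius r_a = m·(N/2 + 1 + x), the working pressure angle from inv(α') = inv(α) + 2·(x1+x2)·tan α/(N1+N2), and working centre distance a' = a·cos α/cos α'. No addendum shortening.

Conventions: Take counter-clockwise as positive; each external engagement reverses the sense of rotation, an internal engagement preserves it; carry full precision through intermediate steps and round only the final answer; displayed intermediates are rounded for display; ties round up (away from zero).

recognized (one external pair, fixed centres): single-mesh tooth geometry, m = 3.544, N1 = 68, N2 = 73
base radii: r_b1 = 113.651763, r_b2 = 122.008510
tip radii: r_a1 = 124.546792, r_a2 = 131.797816
inv(α') = inv(19.404°) + 2·(+0.143-0.311)·tan α/(68+73) = 0.01273101  ⇒  α' = 19.00771°
a' = a·cos α / cos α' = 249.8520·cos 19.404°/cos 19.00771° = 249.250724
action lengths: √(r_a1²−r_b1²) = 50.942911, √(r_a2²−r_b2²) = 49.845639
base pitch p_b = π·m·cos α = 10.501398
CR = (50.942911 + 49.845639 − 249.250724·sin 19.00771°)/10.501398 = 1.867252
contact ratio ≈ 1.8673

1.8673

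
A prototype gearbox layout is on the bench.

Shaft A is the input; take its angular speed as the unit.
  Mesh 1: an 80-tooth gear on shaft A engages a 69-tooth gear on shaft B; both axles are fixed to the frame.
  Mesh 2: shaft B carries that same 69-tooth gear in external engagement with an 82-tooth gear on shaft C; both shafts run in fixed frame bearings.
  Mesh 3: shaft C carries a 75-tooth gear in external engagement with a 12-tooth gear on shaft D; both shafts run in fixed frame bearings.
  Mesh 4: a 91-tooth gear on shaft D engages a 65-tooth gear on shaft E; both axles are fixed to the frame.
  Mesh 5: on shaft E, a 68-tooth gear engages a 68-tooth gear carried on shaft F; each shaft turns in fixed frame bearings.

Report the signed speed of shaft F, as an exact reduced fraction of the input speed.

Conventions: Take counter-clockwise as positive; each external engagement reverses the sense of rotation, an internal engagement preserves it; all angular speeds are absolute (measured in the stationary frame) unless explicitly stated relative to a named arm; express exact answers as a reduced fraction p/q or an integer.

5-mesh fixed-axis compound train (all bearings frame-fixed)
mesh 1 [80T→69T]: |ω|/ω_in = 1×80/69 = 80/69, sense flips to −
mesh 2 [69T→82T]: |ω|/ω_in = (80/69)×69/82 = 40/41, sense flips to +
mesh 3 [75T→12T]: |ω|/ω_in = (40/41)×75/12 = 250/41, sense flips to −
mesh 4 [91T→65T]: |ω|/ω_in = (250/41)×91/65 = 350/41, sense flips to +
mesh 5 [68T→68T]: |ω|/ω_in = (350/41)×68/68 = 350/41, sense flips to −
signed output speed (× input speed) = -350/41

-350/41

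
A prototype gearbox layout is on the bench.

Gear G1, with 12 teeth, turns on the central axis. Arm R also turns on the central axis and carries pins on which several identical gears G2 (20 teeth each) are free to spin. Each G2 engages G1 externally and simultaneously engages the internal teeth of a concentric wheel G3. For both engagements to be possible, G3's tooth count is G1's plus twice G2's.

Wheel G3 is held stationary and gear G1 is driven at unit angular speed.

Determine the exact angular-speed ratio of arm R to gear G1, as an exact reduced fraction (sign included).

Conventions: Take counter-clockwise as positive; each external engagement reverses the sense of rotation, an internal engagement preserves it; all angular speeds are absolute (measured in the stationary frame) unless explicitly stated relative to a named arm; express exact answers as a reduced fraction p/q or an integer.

topology: planetary set — G1 12T / G2 20T / G3 52T, arm = carrier (Willis)
ring teeth: 12 + 2·20 = 52
12(ω_sun−ω_arm) = −52(ω_ring−ω_arm),  ω_ring = 0, ω_sun = 1
12(1−ω_arm) = −52(0−ω_arm)  ⇒  64·ω_arm = 12  ⇒  ω_arm = 3/16
ω_out/ω_in = 3/16

3/16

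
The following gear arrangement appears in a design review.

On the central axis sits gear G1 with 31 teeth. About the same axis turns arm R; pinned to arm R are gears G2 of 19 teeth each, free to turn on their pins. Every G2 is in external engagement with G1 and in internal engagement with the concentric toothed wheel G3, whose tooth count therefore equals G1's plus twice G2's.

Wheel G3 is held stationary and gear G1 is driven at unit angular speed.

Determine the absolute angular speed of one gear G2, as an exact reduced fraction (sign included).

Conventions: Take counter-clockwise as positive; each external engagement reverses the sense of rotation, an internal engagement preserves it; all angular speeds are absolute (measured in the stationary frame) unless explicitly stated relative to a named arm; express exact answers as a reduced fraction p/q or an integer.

class = planetary set [G3 = 31+2·19 = 69; Willis about the carrier]
ring teeth: 31 + 2·19 = 69
31(ω_sun−ω_arm) = −69(ω_ring−ω_arm),  ω_ring = 0, ω_sun = 1
31(1−ω_arm) = −69(0−ω_arm)  ⇒  100·ω_arm = 31  ⇒  ω_arm = 31/100
sun–planet mesh: 31·(1−31/100) = −19·(ω_p−ω_arm)  ⇒  ω_p−ω_arm = -2139/1900
ω_p = 31/100 − 2139/1900 = -31/38
exact speed ratio = -31/38

-31/38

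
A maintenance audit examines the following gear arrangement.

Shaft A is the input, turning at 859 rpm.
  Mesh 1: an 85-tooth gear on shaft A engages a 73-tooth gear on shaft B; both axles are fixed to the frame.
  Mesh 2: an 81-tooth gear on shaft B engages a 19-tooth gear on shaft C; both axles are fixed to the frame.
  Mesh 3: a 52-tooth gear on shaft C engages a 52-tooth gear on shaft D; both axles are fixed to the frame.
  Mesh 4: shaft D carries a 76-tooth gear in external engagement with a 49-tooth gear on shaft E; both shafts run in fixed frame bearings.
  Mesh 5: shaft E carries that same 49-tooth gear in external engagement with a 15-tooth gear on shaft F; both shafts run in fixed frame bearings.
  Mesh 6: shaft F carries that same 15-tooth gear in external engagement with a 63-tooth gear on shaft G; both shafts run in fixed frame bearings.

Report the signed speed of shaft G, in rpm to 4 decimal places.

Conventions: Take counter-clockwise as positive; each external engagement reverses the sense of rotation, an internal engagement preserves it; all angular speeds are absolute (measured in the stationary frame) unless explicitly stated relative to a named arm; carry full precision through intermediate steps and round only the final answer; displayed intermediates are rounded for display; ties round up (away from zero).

topology: fixed-axis compound train — 6 meshes, A→G
mesh 1 [85T→73T]: ω = 859.0000×85/73 = 1000.2055 rpm, sense flips to −
mesh 2 [81T→19T]: ω = 1000.2055×81/19 = 4264.0339 rpm, sense flips to +
mesh 3 [52T→52T]: ω = 4264.0339×52/52 = 4264.0339 rpm, sense flips to −
mesh 4 [76T→49T]: ω = 4264.0339×76/49 = 6613.6036 rpm, sense flips to +
mesh 5 [49T→15T]: ω = 6613.6036×49/15 = 21604.4384 rpm, sense flips to −
mesh 6 [15T→63T]: ω = 21604.4384×15/63 = 5143.9139 rpm, sense flips to +
signed output speed = +5143.9139 rpm

+5143.9139 rpm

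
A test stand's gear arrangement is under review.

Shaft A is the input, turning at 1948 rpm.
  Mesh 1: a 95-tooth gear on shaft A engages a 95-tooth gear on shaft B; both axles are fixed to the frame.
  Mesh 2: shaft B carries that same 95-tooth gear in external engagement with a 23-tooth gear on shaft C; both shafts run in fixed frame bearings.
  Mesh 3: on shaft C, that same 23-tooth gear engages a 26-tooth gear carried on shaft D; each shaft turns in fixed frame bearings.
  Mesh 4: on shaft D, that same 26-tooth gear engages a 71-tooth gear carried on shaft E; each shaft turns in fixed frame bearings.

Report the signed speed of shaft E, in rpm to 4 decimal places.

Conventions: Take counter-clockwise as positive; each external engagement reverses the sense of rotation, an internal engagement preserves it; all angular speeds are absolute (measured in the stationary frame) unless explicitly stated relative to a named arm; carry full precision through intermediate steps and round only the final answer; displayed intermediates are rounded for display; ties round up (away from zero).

+2606.4789 rpm

recognized (5 fixed axles, 4 meshes): fixed-axis compound train
mesh 1 [95T→95T]: ω = 1948.0000×95/95 = 1948.0000 rpm, sense flips to −
mesh 2 [95T→23T]: ω = 1948.0000×95/23 = 8046.0870 rpm, sense flips to +
mesh 3 [23T→26T]: ω = 8046.0870×23/26 = 7117.6923 rpm, sense flips to −
mesh 4 [26T→71T]: ω = 7117.6923×26/71 = 2606.4789 rpm, sense flips to +
signed output speed = +2606.4789 rpm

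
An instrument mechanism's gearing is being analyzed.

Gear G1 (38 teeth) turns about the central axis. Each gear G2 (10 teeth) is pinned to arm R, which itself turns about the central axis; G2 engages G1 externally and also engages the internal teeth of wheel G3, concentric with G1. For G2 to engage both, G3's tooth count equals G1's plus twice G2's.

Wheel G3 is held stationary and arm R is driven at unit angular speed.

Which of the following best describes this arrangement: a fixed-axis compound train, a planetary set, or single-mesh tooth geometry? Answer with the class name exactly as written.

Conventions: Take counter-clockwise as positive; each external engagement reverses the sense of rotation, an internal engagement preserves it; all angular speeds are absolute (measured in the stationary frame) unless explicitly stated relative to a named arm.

planetary set

class = planetary set [G3 = 38+2·10 = 58; Willis about the carrier]
classification: planetary set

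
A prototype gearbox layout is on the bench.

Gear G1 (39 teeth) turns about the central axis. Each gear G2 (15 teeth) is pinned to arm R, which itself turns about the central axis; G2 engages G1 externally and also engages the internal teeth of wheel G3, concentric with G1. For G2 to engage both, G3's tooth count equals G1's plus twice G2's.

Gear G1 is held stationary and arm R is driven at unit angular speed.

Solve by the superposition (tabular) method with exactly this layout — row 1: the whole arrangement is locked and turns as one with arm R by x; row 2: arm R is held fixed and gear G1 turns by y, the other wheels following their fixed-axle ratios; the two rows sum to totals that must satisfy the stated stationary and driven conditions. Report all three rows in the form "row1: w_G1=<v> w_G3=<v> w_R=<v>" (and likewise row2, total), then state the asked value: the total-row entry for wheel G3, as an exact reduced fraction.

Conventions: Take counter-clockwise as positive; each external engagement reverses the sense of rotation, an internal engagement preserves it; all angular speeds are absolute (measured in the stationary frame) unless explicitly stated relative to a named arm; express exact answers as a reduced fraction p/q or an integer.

row1: w_G1=1 w_G3=1 w_R=1
row2: w_G1=-1 w_G3=13/23 w_R=0
total: w_G1=0 w_G3=36/23 w_R=1
asked value: 36/23

recognized (axles ride arm R): planetary set, 39/15/69 teeth
row 1 (train locked, turned with arm): all members turn x
row 2 — arm fixed, fixed-axis ratios: sun y, ring −(39/69)·y, arm 0
boundary: total ω_sun = x + y = 0 and total ω_arm = x = 1  ⇒  y = -1, x = 1
row 2 ring = −(39/69)·(-1) = 13/23
totals (row 1 + row 2): sun 1 + (-1) = 0, ring 1 + 13/23 = 36/23, arm 1 + 0 = 1
asked cell (total, ring) = 36/23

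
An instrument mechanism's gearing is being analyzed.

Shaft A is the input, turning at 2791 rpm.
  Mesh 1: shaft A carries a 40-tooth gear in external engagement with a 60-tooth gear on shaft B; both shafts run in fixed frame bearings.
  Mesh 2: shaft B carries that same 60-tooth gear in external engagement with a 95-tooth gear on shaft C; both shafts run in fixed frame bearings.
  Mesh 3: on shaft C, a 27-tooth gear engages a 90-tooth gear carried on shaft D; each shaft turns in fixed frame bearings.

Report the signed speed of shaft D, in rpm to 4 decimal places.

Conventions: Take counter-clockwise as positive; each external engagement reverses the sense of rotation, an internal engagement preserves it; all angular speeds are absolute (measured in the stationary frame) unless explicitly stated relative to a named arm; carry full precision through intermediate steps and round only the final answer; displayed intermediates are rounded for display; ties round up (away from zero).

class = fixed-axis compound train [3 meshes; 3 ratios multiply, 3 sense flips]
mesh 1 [40T→60T]: ω = 2791.0000×40/60 = 1860.6667 rpm, sense flips to −
mesh 2 [60T→95T]: ω = 1860.6667×60/95 = 1175.1579 rpm, sense flips to +
mesh 3 [27T→90T]: ω = 1175.1579×27/90 = 352.5474 rpm, sense flips to −
signed output speed = -352.5474 rpm

-352.5474 rpm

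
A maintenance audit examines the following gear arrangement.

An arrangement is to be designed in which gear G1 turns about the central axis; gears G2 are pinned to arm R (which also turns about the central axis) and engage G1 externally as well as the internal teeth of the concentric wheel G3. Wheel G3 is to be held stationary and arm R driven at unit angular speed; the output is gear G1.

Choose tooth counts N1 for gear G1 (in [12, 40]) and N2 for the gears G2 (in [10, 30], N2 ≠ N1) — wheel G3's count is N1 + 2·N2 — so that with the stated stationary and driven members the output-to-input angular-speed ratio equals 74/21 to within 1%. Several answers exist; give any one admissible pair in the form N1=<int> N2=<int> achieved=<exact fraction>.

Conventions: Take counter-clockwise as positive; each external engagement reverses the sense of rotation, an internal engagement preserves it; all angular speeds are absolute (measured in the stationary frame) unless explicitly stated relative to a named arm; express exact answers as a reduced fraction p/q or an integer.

N1=21 N2=16 achieved=74/21

planetary set to be sized for 74/21 (Willis relation)
Willis with ω_ring = 0: ω_sun/ω_arm = (N1+N3)/N1; set equal to 74/21  ⇒  N3/N1 = 74/21 − 1 = 53/21
N3 = N1 + 2·N2  ⇒  N2/N1 = (N3/N1 − 1)/2 = (53/21 − 1)/2 = 16/21
smallest multiple with N1 ≥ 12 and N2 ≥ 10: k = 1  ⇒  N1 = 1·21 = 21, N2 = 1·16 = 16 (N1 ≤ 40, N2 ≤ 30, N2 ≠ N1 ✓), N3 = 21 + 2·16 = 53
check: (N1+N3)/N1 with N1 = 21, N3 = 53 gives 74/21; |achieved − target| = 0 ≤ 37/1050 ✓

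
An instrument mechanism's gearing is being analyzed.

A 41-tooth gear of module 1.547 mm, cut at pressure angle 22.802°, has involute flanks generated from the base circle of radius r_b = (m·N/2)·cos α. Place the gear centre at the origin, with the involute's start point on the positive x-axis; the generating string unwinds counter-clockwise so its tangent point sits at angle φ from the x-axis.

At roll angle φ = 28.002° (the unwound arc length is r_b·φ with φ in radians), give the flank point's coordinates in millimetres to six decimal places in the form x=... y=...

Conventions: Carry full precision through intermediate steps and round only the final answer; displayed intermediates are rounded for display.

x=32.520801 y=1.110640

recognized (one wheel, involute flank): single-mesh tooth geometry, m = 1.547, N = 41
pitch radius r_p = m·N/2 = 1.547·41/2 = 31.713500
base radius r_b = r_p·cos α = 31.713500·cos 22.802° = 29.235078
roll angle φ = 28.002° = 0.48872710 rad
x = r_b·(cos φ + φ·sin φ) = 32.520801
y = r_b·(sin φ − φ·cos φ) = 1.110640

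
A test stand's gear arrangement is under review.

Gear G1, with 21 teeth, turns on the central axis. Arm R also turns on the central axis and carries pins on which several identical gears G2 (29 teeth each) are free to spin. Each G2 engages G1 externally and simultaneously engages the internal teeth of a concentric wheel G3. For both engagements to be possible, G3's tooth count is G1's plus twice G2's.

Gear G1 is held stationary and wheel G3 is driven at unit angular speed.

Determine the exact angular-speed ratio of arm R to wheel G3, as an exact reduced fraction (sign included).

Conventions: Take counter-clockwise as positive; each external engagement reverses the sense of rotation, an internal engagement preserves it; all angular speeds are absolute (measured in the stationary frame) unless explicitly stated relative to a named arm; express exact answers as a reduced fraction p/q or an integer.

planetary set (21T centre, 29T on arm, 79T internal) — Willis relation
ring teeth: 21 + 2·29 = 79
21(ω_sun−ω_arm) = −79(ω_ring−ω_arm),  ω_sun = 0, ω_ring = 1
21(0−ω_arm) = −79(1−ω_arm)  ⇒  100·ω_arm = 79  ⇒  ω_arm = 79/100
ω_out/ω_in = 79/100

79/100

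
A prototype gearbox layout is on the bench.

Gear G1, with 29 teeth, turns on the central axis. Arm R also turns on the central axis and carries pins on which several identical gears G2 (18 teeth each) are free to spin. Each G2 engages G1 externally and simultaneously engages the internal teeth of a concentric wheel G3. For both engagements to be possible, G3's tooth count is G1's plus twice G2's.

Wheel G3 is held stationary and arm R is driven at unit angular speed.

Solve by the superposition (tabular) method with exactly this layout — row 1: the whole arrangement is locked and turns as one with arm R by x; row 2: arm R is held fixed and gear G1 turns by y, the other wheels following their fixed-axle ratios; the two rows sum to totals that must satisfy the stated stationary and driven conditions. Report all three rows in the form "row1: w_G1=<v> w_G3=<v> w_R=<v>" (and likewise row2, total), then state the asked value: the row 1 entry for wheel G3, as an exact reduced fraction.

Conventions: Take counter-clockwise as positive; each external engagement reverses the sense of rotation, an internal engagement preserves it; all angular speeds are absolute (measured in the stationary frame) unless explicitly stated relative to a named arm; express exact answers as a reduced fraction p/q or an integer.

topology: planetary set — G1 29T / G2 18T / G3 65T, arm = carrier (Willis)
row 1 (train locked, turned with arm): all members turn x
row 2: sun turns y, ring = −(29/65)·y, arm 0
boundary: total ω_ring = x − (29/65)·y = 0 and total ω_arm = x = 1  ⇒  y = 65/29, x = 1
row 2 ring = −(29/65)·65/29 = -1
totals (row 1 + row 2): sun 1 + 65/29 = 94/29, ring 1 + (-1) = 0, arm 1 + 0 = 1
asked cell (row1, ring) = 1

row1: w_G1=1 w_G3=1 w_R=1
row2: w_G1=65/29 w_G3=-1 w_R=0
total: w_G1=94/29 w_G3=0 w_R=1
asked value: 1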